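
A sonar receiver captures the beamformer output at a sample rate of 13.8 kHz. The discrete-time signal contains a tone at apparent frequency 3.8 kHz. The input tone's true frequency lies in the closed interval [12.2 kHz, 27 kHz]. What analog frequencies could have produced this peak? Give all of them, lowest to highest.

Frequencies that alias to 3.8 kHz are k·fs ± 3.8 kHz for integer k ≥ 0.
k=0: 3.8 kHz.
k=1: 10 kHz, 17.6 kHz.
k=2: 23.8 kHz, 31.4 kHz.
k=3: 37.6 kHz, 45.2 kHz.
Within [12.2 kHz, 27 kHz]: 17.6 kHz, 23.8 kHz.

17.6 kHz, 23.8 kHz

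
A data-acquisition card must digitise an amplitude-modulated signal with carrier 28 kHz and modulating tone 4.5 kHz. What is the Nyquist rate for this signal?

AM sidebands sit at fc ± fm = 23.5 kHz and 32.5 kHz.
Highest-frequency component: 32.5 kHz.
Nyquist rate = 2 × 32.5 kHz = 65 kHz.

65 kHz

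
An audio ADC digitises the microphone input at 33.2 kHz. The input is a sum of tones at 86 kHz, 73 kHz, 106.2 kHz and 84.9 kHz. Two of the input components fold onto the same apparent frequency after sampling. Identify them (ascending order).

73 kHz, 106.2 kHz

fs/2 = 16.6 kHz.
86 kHz mod fs = 19.6 kHz.
19.6 kHz > fs/2 = 16.6 kHz, folds to fs − 19.6 kHz = 13.6 kHz.
73 kHz mod fs = 6.6 kHz.
6.6 kHz ≤ fs/2 = 16.6 kHz, appears at 6.6 kHz.
106.2 kHz mod fs = 6.6 kHz.
6.6 kHz ≤ fs/2 = 16.6 kHz, appears at 6.6 kHz.
84.9 kHz mod fs = 18.5 kHz.
18.5 kHz > fs/2 = 16.6 kHz, folds to fs − 18.5 kHz = 14.7 kHz.
73 kHz and 106.2 kHz both map to 6.6 kHz.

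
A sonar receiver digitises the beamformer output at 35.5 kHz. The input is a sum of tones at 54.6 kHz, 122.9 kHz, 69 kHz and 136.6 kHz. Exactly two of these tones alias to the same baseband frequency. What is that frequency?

fs/2 = 17.75 kHz.
54.6 kHz mod fs = 19.1 kHz.
19.1 kHz > fs/2 = 17.75 kHz, folds to fs − 19.1 kHz = 16.4 kHz.
122.9 kHz mod fs = 16.4 kHz.
16.4 kHz ≤ fs/2 = 17.75 kHz, appears at 16.4 kHz.
69 kHz mod fs = 33.5 kHz.
33.5 kHz > fs/2 = 17.75 kHz, folds to fs − 33.5 kHz = 2 kHz.
136.6 kHz mod fs = 30.1 kHz.
30.1 kHz > fs/2 = 17.75 kHz, folds to fs − 30.1 kHz = 5.4 kHz.
54.6 kHz and 122.9 kHz both map to 16.4 kHz.

16.4 kHz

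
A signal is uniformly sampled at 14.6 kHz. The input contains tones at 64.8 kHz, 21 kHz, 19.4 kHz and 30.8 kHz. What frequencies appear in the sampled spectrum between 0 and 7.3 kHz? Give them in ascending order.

1.6 kHz, 4.8 kHz, 6.4 kHz

fs/2 = 7.3 kHz.
64.8 kHz mod fs = 6.4 kHz.
6.4 kHz ≤ fs/2 = 7.3 kHz, appears at 6.4 kHz.
21 kHz mod fs = 6.4 kHz.
6.4 kHz ≤ fs/2 = 7.3 kHz, appears at 6.4 kHz.
19.4 kHz mod fs = 4.8 kHz.
4.8 kHz ≤ fs/2 = 7.3 kHz, appears at 4.8 kHz.
30.8 kHz mod fs = 1.6 kHz.
1.6 kHz ≤ fs/2 = 7.3 kHz, appears at 1.6 kHz.
Distinct values: {1.6 kHz, 4.8 kHz, 6.4 kHz}.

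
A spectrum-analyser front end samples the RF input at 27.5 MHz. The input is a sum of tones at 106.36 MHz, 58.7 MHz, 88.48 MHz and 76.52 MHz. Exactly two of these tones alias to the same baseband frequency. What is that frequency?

5.98 MHz

fs/2 = 13.75 MHz.
106.36 MHz mod fs = 23.86 MHz.
23.86 MHz > fs/2 = 13.75 MHz, folds to fs − 23.86 MHz = 3.64 MHz.
58.7 MHz mod fs = 3.7 MHz.
3.7 MHz ≤ fs/2 = 13.75 MHz, appears at 3.7 MHz.
88.48 MHz mod fs = 5.98 MHz.
5.98 MHz ≤ fs/2 = 13.75 MHz, appears at 5.98 MHz.
76.52 MHz mod fs = 21.52 MHz.
21.52 MHz > fs/2 = 13.75 MHz, folds to fs − 21.52 MHz = 5.98 MHz.
76.52 MHz and 88.48 MHz both map to 5.98 MHz.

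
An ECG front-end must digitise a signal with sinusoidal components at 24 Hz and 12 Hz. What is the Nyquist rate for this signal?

Highest-frequency component: 24 Hz.
Nyquist rate = 2 × 24 Hz = 48 Hz.

48 Hz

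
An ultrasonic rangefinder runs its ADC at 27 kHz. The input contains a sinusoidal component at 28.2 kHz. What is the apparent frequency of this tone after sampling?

28.2 kHz mod fs = 1.2 kHz.
1.2 kHz ≤ fs/2 = 13.5 kHz, appears at 1.2 kHz.

1.2 kHz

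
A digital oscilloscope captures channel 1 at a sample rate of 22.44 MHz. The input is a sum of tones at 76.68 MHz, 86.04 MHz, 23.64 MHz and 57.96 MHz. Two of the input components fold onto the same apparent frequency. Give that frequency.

9.36 MHz

fs/2 = 11.22 MHz.
76.68 MHz mod fs = 9.36 MHz.
9.36 MHz ≤ fs/2 = 11.22 MHz, appears at 9.36 MHz.
86.04 MHz mod fs = 18.72 MHz.
18.72 MHz > fs/2 = 11.22 MHz, folds to fs − 18.72 MHz = 3.72 MHz.
23.64 MHz mod fs = 1.2 MHz.
1.2 MHz ≤ fs/2 = 11.22 MHz, appears at 1.2 MHz.
57.96 MHz mod fs = 13.08 MHz.
13.08 MHz > fs/2 = 11.22 MHz, folds to fs − 13.08 MHz = 9.36 MHz.
57.96 MHz and 76.68 MHz both map to 9.36 MHz.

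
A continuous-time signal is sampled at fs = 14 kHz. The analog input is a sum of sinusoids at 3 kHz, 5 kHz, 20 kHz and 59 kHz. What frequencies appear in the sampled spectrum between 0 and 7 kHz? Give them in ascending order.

fs/2 = 7 kHz.
3 kHz ≤ fs/2 = 7 kHz, passes unchanged.
5 kHz ≤ fs/2 = 7 kHz, passes unchanged.
20 kHz mod fs = 6 kHz.
6 kHz ≤ fs/2 = 7 kHz, appears at 6 kHz.
59 kHz mod fs = 3 kHz.
3 kHz ≤ fs/2 = 7 kHz, appears at 3 kHz.
Distinct values: {3 kHz, 5 kHz, 6 kHz}.

3 kHz, 5 kHz, 6 kHz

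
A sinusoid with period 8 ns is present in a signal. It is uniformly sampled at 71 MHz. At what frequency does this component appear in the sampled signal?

T = 8 ns → f = 1/T = 125 MHz.
125 MHz mod fs = 54 MHz.
54 MHz > fs/2 = 35.5 MHz, folds to fs − 54 MHz = 17 MHz.

17 MHz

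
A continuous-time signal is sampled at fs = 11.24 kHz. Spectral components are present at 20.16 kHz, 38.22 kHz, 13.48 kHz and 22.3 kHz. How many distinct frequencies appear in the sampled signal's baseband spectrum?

fs/2 = 5.62 kHz.
20.16 kHz mod fs = 8.92 kHz.
8.92 kHz > fs/2 = 5.62 kHz, folds to fs − 8.92 kHz = 2.32 kHz.
38.22 kHz mod fs = 4.5 kHz.
4.5 kHz ≤ fs/2 = 5.62 kHz, appears at 4.5 kHz.
13.48 kHz mod fs = 2.24 kHz.
2.24 kHz ≤ fs/2 = 5.62 kHz, appears at 2.24 kHz.
22.3 kHz mod fs = 11.06 kHz.
11.06 kHz > fs/2 = 5.62 kHz, folds to fs − 11.06 kHz = 0.18 kHz.
Distinct values: {0.18 kHz, 2.24 kHz, 2.32 kHz, 4.5 kHz} → 4.

4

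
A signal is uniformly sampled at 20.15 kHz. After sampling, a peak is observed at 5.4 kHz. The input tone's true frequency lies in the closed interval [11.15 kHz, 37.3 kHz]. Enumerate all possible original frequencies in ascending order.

Frequencies that alias to 5.4 kHz are k·fs ± 5.4 kHz for integer k ≥ 0.
k=0: 5.4 kHz.
k=1: 14.75 kHz, 25.55 kHz.
k=2: 34.9 kHz, 45.7 kHz.
k=3: 55.05 kHz, 65.85 kHz.
Within [11.15 kHz, 37.3 kHz]: 14.75 kHz, 25.55 kHz, 34.9 kHz.

14.75 kHz, 25.55 kHz, 34.9 kHz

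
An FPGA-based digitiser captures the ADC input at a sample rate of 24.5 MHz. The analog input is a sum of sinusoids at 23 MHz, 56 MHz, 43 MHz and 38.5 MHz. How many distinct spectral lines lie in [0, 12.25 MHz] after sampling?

fs/2 = 12.25 MHz.
23 MHz > fs/2 = 12.25 MHz, folds to fs − 23 MHz = 1.5 MHz.
56 MHz mod fs = 7 MHz.
7 MHz ≤ fs/2 = 12.25 MHz, appears at 7 MHz.
43 MHz mod fs = 18.5 MHz.
18.5 MHz > fs/2 = 12.25 MHz, folds to fs − 18.5 MHz = 6 MHz.
38.5 MHz mod fs = 14 MHz.
14 MHz > fs/2 = 12.25 MHz, folds to fs − 14 MHz = 10.5 MHz.
Distinct values: {1.5 MHz, 6 MHz, 7 MHz, 10.5 MHz} → 4.

4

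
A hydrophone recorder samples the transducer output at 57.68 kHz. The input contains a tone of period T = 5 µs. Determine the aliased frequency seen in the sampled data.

T = 5 µs → f = 1/T = 200 kHz.
200 kHz mod fs = 26.96 kHz.
26.96 kHz ≤ fs/2 = 28.84 kHz, appears at 26.96 kHz.

26.96 kHz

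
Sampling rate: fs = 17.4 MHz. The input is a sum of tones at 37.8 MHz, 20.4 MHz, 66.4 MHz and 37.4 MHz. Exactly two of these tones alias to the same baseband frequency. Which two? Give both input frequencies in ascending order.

20.4 MHz, 37.8 MHz

fs/2 = 8.7 MHz.
37.8 MHz mod fs = 3 MHz.
3 MHz ≤ fs/2 = 8.7 MHz, appears at 3 MHz.
20.4 MHz mod fs = 3 MHz.
3 MHz ≤ fs/2 = 8.7 MHz, appears at 3 MHz.
66.4 MHz mod fs = 14.2 MHz.
14.2 MHz > fs/2 = 8.7 MHz, folds to fs − 14.2 MHz = 3.2 MHz.
37.4 MHz mod fs = 2.6 MHz.
2.6 MHz ≤ fs/2 = 8.7 MHz, appears at 2.6 MHz.
20.4 MHz and 37.8 MHz both map to 3 MHz.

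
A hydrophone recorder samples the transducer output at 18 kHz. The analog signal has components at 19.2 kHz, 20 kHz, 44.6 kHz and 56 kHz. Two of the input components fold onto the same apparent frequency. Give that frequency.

2 kHz

fs/2 = 9 kHz.
19.2 kHz mod fs = 1.2 kHz.
1.2 kHz ≤ fs/2 = 9 kHz, appears at 1.2 kHz.
20 kHz mod fs = 2 kHz.
2 kHz ≤ fs/2 = 9 kHz, appears at 2 kHz.
44.6 kHz mod fs = 8.6 kHz.
8.6 kHz ≤ fs/2 = 9 kHz, appears at 8.6 kHz.
56 kHz mod fs = 2 kHz.
2 kHz ≤ fs/2 = 9 kHz, appears at 2 kHz.
20 kHz and 56 kHz both map to 2 kHz.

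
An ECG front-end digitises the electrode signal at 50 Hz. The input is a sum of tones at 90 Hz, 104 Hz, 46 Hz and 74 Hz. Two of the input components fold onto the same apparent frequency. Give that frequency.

4 Hz

fs/2 = 25 Hz.
90 Hz mod fs = 40 Hz.
40 Hz > fs/2 = 25 Hz, folds to fs − 40 Hz = 10 Hz.
104 Hz mod fs = 4 Hz.
4 Hz ≤ fs/2 = 25 Hz, appears at 4 Hz.
46 Hz > fs/2 = 25 Hz, folds to fs − 46 Hz = 4 Hz.
74 Hz mod fs = 24 Hz.
24 Hz ≤ fs/2 = 25 Hz, appears at 24 Hz.
46 Hz and 104 Hz both map to 4 Hz.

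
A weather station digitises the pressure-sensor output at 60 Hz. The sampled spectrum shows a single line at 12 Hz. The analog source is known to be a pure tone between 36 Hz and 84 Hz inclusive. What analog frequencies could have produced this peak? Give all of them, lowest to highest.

Frequencies that alias to 12 Hz are k·fs ± 12 Hz for integer k ≥ 0.
k=0: 12 Hz.
k=1: 48 Hz, 72 Hz.
k=2: 108 Hz, 132 Hz.
Within [36 Hz, 84 Hz]: 48 Hz, 72 Hz.

48 Hz, 72 Hz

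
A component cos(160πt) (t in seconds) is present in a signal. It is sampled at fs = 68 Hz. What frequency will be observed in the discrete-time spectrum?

ω = 160π rad/s → f = ω/(2π) = 80 Hz.
80 Hz mod fs = 12 Hz.
12 Hz ≤ fs/2 = 34 Hz, appears at 12 Hz.

12 Hz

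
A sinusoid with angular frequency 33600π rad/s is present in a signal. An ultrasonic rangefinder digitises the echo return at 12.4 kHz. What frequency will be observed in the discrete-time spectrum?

4.4 kHz

ω = 33600π rad/s → f = ω/(2π) = 16800 Hz = 16.8 kHz.
16.8 kHz mod fs = 4.4 kHz.
4.4 kHz ≤ fs/2 = 6.2 kHz, appears at 4.4 kHz.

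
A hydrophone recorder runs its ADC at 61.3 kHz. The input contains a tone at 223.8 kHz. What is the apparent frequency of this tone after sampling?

21.4 kHz

223.8 kHz mod fs = 39.9 kHz.
39.9 kHz > fs/2 = 30.65 kHz, folds to fs − 39.9 kHz = 21.4 kHz.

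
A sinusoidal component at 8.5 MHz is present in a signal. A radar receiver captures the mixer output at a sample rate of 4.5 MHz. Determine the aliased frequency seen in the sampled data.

8.5 MHz mod fs = 4 MHz.
4 MHz > fs/2 = 2.25 MHz, folds to fs − 4 MHz = 0.5 MHz.

0.5 MHz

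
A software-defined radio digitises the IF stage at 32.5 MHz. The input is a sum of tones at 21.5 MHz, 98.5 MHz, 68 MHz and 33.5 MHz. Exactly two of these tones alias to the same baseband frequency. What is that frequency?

fs/2 = 16.25 MHz.
21.5 MHz > fs/2 = 16.25 MHz, folds to fs − 21.5 MHz = 11 MHz.
98.5 MHz mod fs = 1 MHz.
1 MHz ≤ fs/2 = 16.25 MHz, appears at 1 MHz.
68 MHz mod fs = 3 MHz.
3 MHz ≤ fs/2 = 16.25 MHz, appears at 3 MHz.
33.5 MHz mod fs = 1 MHz.
1 MHz ≤ fs/2 = 16.25 MHz, appears at 1 MHz.
33.5 MHz and 98.5 MHz both map to 1 MHz.

1 MHz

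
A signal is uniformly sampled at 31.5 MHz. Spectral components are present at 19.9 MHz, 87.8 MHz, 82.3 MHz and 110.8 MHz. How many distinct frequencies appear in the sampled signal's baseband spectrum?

4

fs/2 = 15.75 MHz.
19.9 MHz > fs/2 = 15.75 MHz, folds to fs − 19.9 MHz = 11.6 MHz.
87.8 MHz mod fs = 24.8 MHz.
24.8 MHz > fs/2 = 15.75 MHz, folds to fs − 24.8 MHz = 6.7 MHz.
82.3 MHz mod fs = 19.3 MHz.
19.3 MHz > fs/2 = 15.75 MHz, folds to fs − 19.3 MHz = 12.2 MHz.
110.8 MHz mod fs = 16.3 MHz.
16.3 MHz > fs/2 = 15.75 MHz, folds to fs − 16.3 MHz = 15.2 MHz.
Distinct values: {6.7 MHz, 11.6 MHz, 12.2 MHz, 15.2 MHz} → 4.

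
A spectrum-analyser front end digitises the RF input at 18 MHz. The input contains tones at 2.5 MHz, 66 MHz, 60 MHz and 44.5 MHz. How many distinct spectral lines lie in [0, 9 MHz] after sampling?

fs/2 = 9 MHz.
2.5 MHz ≤ fs/2 = 9 MHz, passes unchanged.
66 MHz mod fs = 12 MHz.
12 MHz > fs/2 = 9 MHz, folds to fs − 12 MHz = 6 MHz.
60 MHz mod fs = 6 MHz.
6 MHz ≤ fs/2 = 9 MHz, appears at 6 MHz.
44.5 MHz mod fs = 8.5 MHz.
8.5 MHz ≤ fs/2 = 9 MHz, appears at 8.5 MHz.
Distinct values: {2.5 MHz, 6 MHz, 8.5 MHz} → 3.

3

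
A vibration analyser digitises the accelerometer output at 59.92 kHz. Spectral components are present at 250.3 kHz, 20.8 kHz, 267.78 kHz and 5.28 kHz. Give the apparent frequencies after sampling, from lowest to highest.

5.28 kHz, 10.62 kHz, 20.8 kHz, 28.1 kHz

fs/2 = 29.96 kHz.
250.3 kHz mod fs = 10.62 kHz.
10.62 kHz ≤ fs/2 = 29.96 kHz, appears at 10.62 kHz.
20.8 kHz ≤ fs/2 = 29.96 kHz, passes unchanged.
267.78 kHz mod fs = 28.1 kHz.
28.1 kHz ≤ fs/2 = 29.96 kHz, appears at 28.1 kHz.
5.28 kHz ≤ fs/2 = 29.96 kHz, passes unchanged.
Distinct values: {5.28 kHz, 10.62 kHz, 20.8 kHz, 28.1 kHz}.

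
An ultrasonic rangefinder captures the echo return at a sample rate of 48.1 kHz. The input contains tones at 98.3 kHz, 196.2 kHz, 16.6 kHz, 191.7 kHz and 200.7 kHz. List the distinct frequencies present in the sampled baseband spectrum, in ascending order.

fs/2 = 24.05 kHz.
98.3 kHz mod fs = 2.1 kHz.
2.1 kHz ≤ fs/2 = 24.05 kHz, appears at 2.1 kHz.
196.2 kHz mod fs = 3.8 kHz.
3.8 kHz ≤ fs/2 = 24.05 kHz, appears at 3.8 kHz.
16.6 kHz ≤ fs/2 = 24.05 kHz, passes unchanged.
191.7 kHz mod fs = 47.4 kHz.
47.4 kHz > fs/2 = 24.05 kHz, folds to fs − 47.4 kHz = 0.7 kHz.
200.7 kHz mod fs = 8.3 kHz.
8.3 kHz ≤ fs/2 = 24.05 kHz, appears at 8.3 kHz.
Distinct values: {0.7 kHz, 2.1 kHz, 3.8 kHz, 8.3 kHz, 16.6 kHz}.

0.7 kHz, 2.1 kHz, 3.8 kHz, 8.3 kHz, 16.6 kHz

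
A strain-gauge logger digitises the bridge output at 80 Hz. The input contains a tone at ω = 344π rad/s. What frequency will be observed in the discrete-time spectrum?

ω = 344π rad/s → f = ω/(2π) = 172 Hz.
172 Hz mod fs = 12 Hz.
12 Hz ≤ fs/2 = 40 Hz, appears at 12 Hz.

12 Hz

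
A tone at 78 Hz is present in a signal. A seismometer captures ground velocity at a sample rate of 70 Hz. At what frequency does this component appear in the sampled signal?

78 Hz mod fs = 8 Hz.
8 Hz ≤ fs/2 = 35 Hz, appears at 8 Hz.

8 Hz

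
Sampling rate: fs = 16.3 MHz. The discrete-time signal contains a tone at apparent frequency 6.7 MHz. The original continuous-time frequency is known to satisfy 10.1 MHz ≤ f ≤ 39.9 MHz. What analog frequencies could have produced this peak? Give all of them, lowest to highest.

Frequencies that alias to 6.7 MHz are k·fs ± 6.7 MHz for integer k ≥ 0.
k=0: 6.7 MHz.
k=1: 9.6 MHz, 23 MHz.
k=2: 25.9 MHz, 39.3 MHz.
k=3: 42.2 MHz, 55.6 MHz.
Within [10.1 MHz, 39.9 MHz]: 23 MHz, 25.9 MHz, 39.3 MHz.

23 MHz, 25.9 MHz, 39.3 MHz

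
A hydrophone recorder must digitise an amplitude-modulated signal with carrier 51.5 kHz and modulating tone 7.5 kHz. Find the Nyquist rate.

AM sidebands sit at fc ± fm = 44 kHz and 59 kHz.
Highest-frequency component: 59 kHz.
Nyquist rate = 2 × 59 kHz = 118 kHz.

118 kHz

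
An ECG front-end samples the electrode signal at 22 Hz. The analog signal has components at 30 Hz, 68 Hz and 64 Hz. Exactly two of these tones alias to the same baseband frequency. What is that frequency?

fs/2 = 11 Hz.
30 Hz mod fs = 8 Hz.
8 Hz ≤ fs/2 = 11 Hz, appears at 8 Hz.
68 Hz mod fs = 2 Hz.
2 Hz ≤ fs/2 = 11 Hz, appears at 2 Hz.
64 Hz mod fs = 20 Hz.
20 Hz > fs/2 = 11 Hz, folds to fs − 20 Hz = 2 Hz.
64 Hz and 68 Hz both map to 2 Hz.

2 Hz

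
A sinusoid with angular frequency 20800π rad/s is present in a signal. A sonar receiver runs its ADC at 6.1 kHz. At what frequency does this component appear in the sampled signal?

1.8 kHz

ω = 20800π rad/s → f = ω/(2π) = 10400 Hz = 10.4 kHz.
10.4 kHz mod fs = 4.3 kHz.
4.3 kHz > fs/2 = 3.05 kHz, folds to fs − 4.3 kHz = 1.8 kHz.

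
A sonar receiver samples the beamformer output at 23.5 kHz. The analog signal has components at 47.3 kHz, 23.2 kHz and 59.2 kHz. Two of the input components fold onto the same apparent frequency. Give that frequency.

fs/2 = 11.75 kHz.
47.3 kHz mod fs = 0.3 kHz.
0.3 kHz ≤ fs/2 = 11.75 kHz, appears at 0.3 kHz.
23.2 kHz > fs/2 = 11.75 kHz, folds to fs − 23.2 kHz = 0.3 kHz.
59.2 kHz mod fs = 12.2 kHz.
12.2 kHz > fs/2 = 11.75 kHz, folds to fs − 12.2 kHz = 11.3 kHz.
23.2 kHz and 47.3 kHz both map to 0.3 kHz.

0.3 kHz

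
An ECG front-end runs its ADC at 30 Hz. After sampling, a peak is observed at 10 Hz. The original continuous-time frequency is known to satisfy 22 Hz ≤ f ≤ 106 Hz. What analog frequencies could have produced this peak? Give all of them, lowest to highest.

Frequencies that alias to 10 Hz are k·fs ± 10 Hz for integer k ≥ 0.
k=0: 10 Hz.
k=1: 20 Hz, 40 Hz.
k=2: 50 Hz, 70 Hz.
k=3: 80 Hz, 100 Hz.
k=4: 110 Hz, 130 Hz.
Within [22 Hz, 106 Hz]: 40 Hz, 50 Hz, 70 Hz, 80 Hz, 100 Hz.

40 Hz, 50 Hz, 70 Hz, 80 Hz, 100 Hz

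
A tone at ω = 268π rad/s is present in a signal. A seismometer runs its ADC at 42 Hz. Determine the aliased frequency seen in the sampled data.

8 Hz

ω = 268π rad/s → f = ω/(2π) = 134 Hz.
134 Hz mod fs = 8 Hz.
8 Hz ≤ fs/2 = 21 Hz, appears at 8 Hz.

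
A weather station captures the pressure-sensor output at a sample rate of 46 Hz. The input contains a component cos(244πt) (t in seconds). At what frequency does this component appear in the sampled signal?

ω = 244π rad/s → f = ω/(2π) = 122 Hz.
122 Hz mod fs = 30 Hz.
30 Hz > fs/2 = 23 Hz, folds to fs − 30 Hz = 16 Hz.

16 Hz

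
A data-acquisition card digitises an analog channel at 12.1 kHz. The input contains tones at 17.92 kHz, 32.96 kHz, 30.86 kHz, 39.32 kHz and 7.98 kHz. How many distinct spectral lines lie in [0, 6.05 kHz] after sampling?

5

fs/2 = 6.05 kHz.
17.92 kHz mod fs = 5.82 kHz.
5.82 kHz ≤ fs/2 = 6.05 kHz, appears at 5.82 kHz.
32.96 kHz mod fs = 8.76 kHz.
8.76 kHz > fs/2 = 6.05 kHz, folds to fs − 8.76 kHz = 3.34 kHz.
30.86 kHz mod fs = 6.66 kHz.
6.66 kHz > fs/2 = 6.05 kHz, folds to fs − 6.66 kHz = 5.44 kHz.
39.32 kHz mod fs = 3.02 kHz.
3.02 kHz ≤ fs/2 = 6.05 kHz, appears at 3.02 kHz.
7.98 kHz > fs/2 = 6.05 kHz, folds to fs − 7.98 kHz = 4.12 kHz.
Distinct values: {3.02 kHz, 3.34 kHz, 4.12 kHz, 5.44 kHz, 5.82 kHz} → 5.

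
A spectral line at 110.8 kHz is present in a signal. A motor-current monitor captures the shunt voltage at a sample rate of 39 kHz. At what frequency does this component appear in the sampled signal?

110.8 kHz mod fs = 32.8 kHz.
32.8 kHz > fs/2 = 19.5 kHz, folds to fs − 32.8 kHz = 6.2 kHz.

6.2 kHz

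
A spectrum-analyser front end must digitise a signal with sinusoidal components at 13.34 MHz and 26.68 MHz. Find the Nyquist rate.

Highest-frequency component: 26.68 MHz.
Nyquist rate = 2 × 26.68 MHz = 53.36 MHz.

53.36 MHz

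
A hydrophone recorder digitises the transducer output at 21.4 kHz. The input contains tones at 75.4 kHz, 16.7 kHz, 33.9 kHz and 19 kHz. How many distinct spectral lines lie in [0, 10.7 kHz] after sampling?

4

fs/2 = 10.7 kHz.
75.4 kHz mod fs = 11.2 kHz.
11.2 kHz > fs/2 = 10.7 kHz, folds to fs − 11.2 kHz = 10.2 kHz.
16.7 kHz > fs/2 = 10.7 kHz, folds to fs − 16.7 kHz = 4.7 kHz.
33.9 kHz mod fs = 12.5 kHz.
12.5 kHz > fs/2 = 10.7 kHz, folds to fs − 12.5 kHz = 8.9 kHz.
19 kHz > fs/2 = 10.7 kHz, folds to fs − 19 kHz = 2.4 kHz.
Distinct values: {2.4 kHz, 4.7 kHz, 8.9 kHz, 10.2 kHz} → 4.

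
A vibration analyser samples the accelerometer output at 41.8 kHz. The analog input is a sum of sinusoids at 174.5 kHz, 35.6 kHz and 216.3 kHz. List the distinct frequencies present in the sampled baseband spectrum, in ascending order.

6.2 kHz, 7.3 kHz

fs/2 = 20.9 kHz.
174.5 kHz mod fs = 7.3 kHz.
7.3 kHz ≤ fs/2 = 20.9 kHz, appears at 7.3 kHz.
35.6 kHz > fs/2 = 20.9 kHz, folds to fs − 35.6 kHz = 6.2 kHz.
216.3 kHz mod fs = 7.3 kHz.
7.3 kHz ≤ fs/2 = 20.9 kHz, appears at 7.3 kHz.
Distinct values: {6.2 kHz, 7.3 kHz}.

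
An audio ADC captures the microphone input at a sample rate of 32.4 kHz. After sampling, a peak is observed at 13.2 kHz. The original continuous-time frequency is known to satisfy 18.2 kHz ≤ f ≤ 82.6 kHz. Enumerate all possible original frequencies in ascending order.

Frequencies that alias to 13.2 kHz are k·fs ± 13.2 kHz for integer k ≥ 0.
k=0: 13.2 kHz.
k=1: 19.2 kHz, 45.6 kHz.
k=2: 51.6 kHz, 78 kHz.
k=3: 84 kHz, 110.4 kHz.
Within [18.2 kHz, 82.6 kHz]: 19.2 kHz, 45.6 kHz, 51.6 kHz, 78 kHz.

19.2 kHz, 45.6 kHz, 51.6 kHz, 78 kHz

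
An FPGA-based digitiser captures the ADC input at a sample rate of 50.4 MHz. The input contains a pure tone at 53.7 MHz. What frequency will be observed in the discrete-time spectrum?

3.3 MHz

53.7 MHz mod fs = 3.3 MHz.
3.3 MHz ≤ fs/2 = 25.2 MHz, appears at 3.3 MHz.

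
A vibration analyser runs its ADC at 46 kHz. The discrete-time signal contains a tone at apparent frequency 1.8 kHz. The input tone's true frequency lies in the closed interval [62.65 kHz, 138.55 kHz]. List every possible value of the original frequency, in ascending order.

90.2 kHz, 93.8 kHz, 136.2 kHz

Frequencies that alias to 1.8 kHz are k·fs ± 1.8 kHz for integer k ≥ 0.
k=0: 1.8 kHz.
k=1: 44.2 kHz, 47.8 kHz.
k=2: 90.2 kHz, 93.8 kHz.
k=3: 136.2 kHz, 139.8 kHz.
k=4: 182.2 kHz, 185.8 kHz.
Within [62.65 kHz, 138.55 kHz]: 90.2 kHz, 93.8 kHz, 136.2 kHz.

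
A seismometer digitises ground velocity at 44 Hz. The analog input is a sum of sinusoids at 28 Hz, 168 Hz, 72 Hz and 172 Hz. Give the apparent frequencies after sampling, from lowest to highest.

4 Hz, 8 Hz, 16 Hz

fs/2 = 22 Hz.
28 Hz > fs/2 = 22 Hz, folds to fs − 28 Hz = 16 Hz.
168 Hz mod fs = 36 Hz.
36 Hz > fs/2 = 22 Hz, folds to fs − 36 Hz = 8 Hz.
72 Hz mod fs = 28 Hz.
28 Hz > fs/2 = 22 Hz, folds to fs − 28 Hz = 16 Hz.
172 Hz mod fs = 40 Hz.
40 Hz > fs/2 = 22 Hz, folds to fs − 40 Hz = 4 Hz.
Distinct values: {4 Hz, 8 Hz, 16 Hz}.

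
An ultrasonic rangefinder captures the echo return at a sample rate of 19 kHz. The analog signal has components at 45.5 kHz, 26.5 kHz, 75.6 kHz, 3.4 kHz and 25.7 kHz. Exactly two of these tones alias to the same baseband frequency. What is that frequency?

fs/2 = 9.5 kHz.
45.5 kHz mod fs = 7.5 kHz.
7.5 kHz ≤ fs/2 = 9.5 kHz, appears at 7.5 kHz.
26.5 kHz mod fs = 7.5 kHz.
7.5 kHz ≤ fs/2 = 9.5 kHz, appears at 7.5 kHz.
75.6 kHz mod fs = 18.6 kHz.
18.6 kHz > fs/2 = 9.5 kHz, folds to fs − 18.6 kHz = 0.4 kHz.
3.4 kHz ≤ fs/2 = 9.5 kHz, passes unchanged.
25.7 kHz mod fs = 6.7 kHz.
6.7 kHz ≤ fs/2 = 9.5 kHz, appears at 6.7 kHz.
26.5 kHz and 45.5 kHz both map to 7.5 kHz.

7.5 kHz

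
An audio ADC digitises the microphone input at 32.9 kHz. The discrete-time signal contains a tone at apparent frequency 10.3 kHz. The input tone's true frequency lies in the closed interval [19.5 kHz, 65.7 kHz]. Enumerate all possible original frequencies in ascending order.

22.6 kHz, 43.2 kHz, 55.5 kHz

Frequencies that alias to 10.3 kHz are k·fs ± 10.3 kHz for integer k ≥ 0.
k=0: 10.3 kHz.
k=1: 22.6 kHz, 43.2 kHz.
k=2: 55.5 kHz, 76.1 kHz.
k=3: 88.4 kHz, 109 kHz.
Within [19.5 kHz, 65.7 kHz]: 22.6 kHz, 43.2 kHz, 55.5 kHz.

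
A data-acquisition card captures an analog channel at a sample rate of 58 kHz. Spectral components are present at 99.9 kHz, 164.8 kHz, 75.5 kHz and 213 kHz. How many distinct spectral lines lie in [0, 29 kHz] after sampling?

4

fs/2 = 29 kHz.
99.9 kHz mod fs = 41.9 kHz.
41.9 kHz > fs/2 = 29 kHz, folds to fs − 41.9 kHz = 16.1 kHz.
164.8 kHz mod fs = 48.8 kHz.
48.8 kHz > fs/2 = 29 kHz, folds to fs − 48.8 kHz = 9.2 kHz.
75.5 kHz mod fs = 17.5 kHz.
17.5 kHz ≤ fs/2 = 29 kHz, appears at 17.5 kHz.
213 kHz mod fs = 39 kHz.
39 kHz > fs/2 = 29 kHz, folds to fs − 39 kHz = 19 kHz.
Distinct values: {9.2 kHz, 16.1 kHz, 17.5 kHz, 19 kHz} → 4.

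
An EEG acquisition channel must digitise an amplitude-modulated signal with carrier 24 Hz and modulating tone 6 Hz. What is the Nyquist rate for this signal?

60 Hz

AM sidebands sit at fc ± fm = 18 Hz and 30 Hz.
Highest-frequency component: 30 Hz.
Nyquist rate = 2 × 30 Hz = 60 Hz.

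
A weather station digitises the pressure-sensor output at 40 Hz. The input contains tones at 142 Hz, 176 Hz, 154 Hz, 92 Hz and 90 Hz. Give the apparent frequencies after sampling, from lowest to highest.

fs/2 = 20 Hz.
142 Hz mod fs = 22 Hz.
22 Hz > fs/2 = 20 Hz, folds to fs − 22 Hz = 18 Hz.
176 Hz mod fs = 16 Hz.
16 Hz ≤ fs/2 = 20 Hz, appears at 16 Hz.
154 Hz mod fs = 34 Hz.
34 Hz > fs/2 = 20 Hz, folds to fs − 34 Hz = 6 Hz.
92 Hz mod fs = 12 Hz.
12 Hz ≤ fs/2 = 20 Hz, appears at 12 Hz.
90 Hz mod fs = 10 Hz.
10 Hz ≤ fs/2 = 20 Hz, appears at 10 Hz.
Distinct values: {6 Hz, 10 Hz, 12 Hz, 16 Hz, 18 Hz}.

6 Hz, 10 Hz, 12 Hz, 16 Hz, 18 Hz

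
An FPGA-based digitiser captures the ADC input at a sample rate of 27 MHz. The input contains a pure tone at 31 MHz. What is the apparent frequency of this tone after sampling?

31 MHz mod fs = 4 MHz.
4 MHz ≤ fs/2 = 13.5 MHz, appears at 4 MHz.

4 MHz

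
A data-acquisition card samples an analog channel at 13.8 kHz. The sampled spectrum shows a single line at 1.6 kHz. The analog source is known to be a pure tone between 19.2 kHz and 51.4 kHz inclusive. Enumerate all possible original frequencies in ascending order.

26 kHz, 29.2 kHz, 39.8 kHz, 43 kHz

Frequencies that alias to 1.6 kHz are k·fs ± 1.6 kHz for integer k ≥ 0.
k=0: 1.6 kHz.
k=1: 12.2 kHz, 15.4 kHz.
k=2: 26 kHz, 29.2 kHz.
k=3: 39.8 kHz, 43 kHz.
k=4: 53.6 kHz, 56.8 kHz.
Within [19.2 kHz, 51.4 kHz]: 26 kHz, 29.2 kHz, 39.8 kHz, 43 kHz.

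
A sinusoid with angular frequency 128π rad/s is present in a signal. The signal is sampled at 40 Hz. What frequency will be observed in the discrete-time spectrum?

16 Hz

ω = 128π rad/s → f = ω/(2π) = 64 Hz.
64 Hz mod fs = 24 Hz.
24 Hz > fs/2 = 20 Hz, folds to fs − 24 Hz = 16 Hz.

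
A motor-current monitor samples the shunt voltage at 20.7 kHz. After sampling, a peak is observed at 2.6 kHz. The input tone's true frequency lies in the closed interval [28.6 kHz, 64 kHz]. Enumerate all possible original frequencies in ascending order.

Frequencies that alias to 2.6 kHz are k·fs ± 2.6 kHz for integer k ≥ 0.
k=0: 2.6 kHz.
k=1: 18.1 kHz, 23.3 kHz.
k=2: 38.8 kHz, 44 kHz.
k=3: 59.5 kHz, 64.7 kHz.
k=4: 80.2 kHz, 85.4 kHz.
Within [28.6 kHz, 64 kHz]: 38.8 kHz, 44 kHz, 59.5 kHz.

38.8 kHz, 44 kHz, 59.5 kHz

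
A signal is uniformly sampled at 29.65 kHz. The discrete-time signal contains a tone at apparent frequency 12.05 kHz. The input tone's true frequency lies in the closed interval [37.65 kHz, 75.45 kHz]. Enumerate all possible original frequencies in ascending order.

41.7 kHz, 47.25 kHz, 71.35 kHz

Frequencies that alias to 12.05 kHz are k·fs ± 12.05 kHz for integer k ≥ 0.
k=0: 12.05 kHz.
k=1: 17.6 kHz, 41.7 kHz.
k=2: 47.25 kHz, 71.35 kHz.
k=3: 76.9 kHz, 101 kHz.
Within [37.65 kHz, 75.45 kHz]: 41.7 kHz, 47.25 kHz, 71.35 kHz.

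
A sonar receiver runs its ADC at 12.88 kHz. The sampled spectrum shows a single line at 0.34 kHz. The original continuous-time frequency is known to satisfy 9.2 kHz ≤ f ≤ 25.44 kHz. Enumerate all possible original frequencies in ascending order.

Frequencies that alias to 0.34 kHz are k·fs ± 0.34 kHz for integer k ≥ 0.
k=0: 0.34 kHz.
k=1: 12.54 kHz, 13.22 kHz.
k=2: 25.42 kHz, 26.1 kHz.
k=3: 38.3 kHz, 38.98 kHz.
Within [9.2 kHz, 25.44 kHz]: 12.54 kHz, 13.22 kHz, 25.42 kHz.

12.54 kHz, 13.22 kHz, 25.42 kHz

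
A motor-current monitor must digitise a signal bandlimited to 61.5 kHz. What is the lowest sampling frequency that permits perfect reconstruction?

Nyquist rate = 2 × 61.5 kHz = 123 kHz.

123 kHz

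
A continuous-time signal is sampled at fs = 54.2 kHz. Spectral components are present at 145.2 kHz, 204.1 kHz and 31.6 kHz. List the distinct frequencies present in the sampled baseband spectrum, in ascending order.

12.7 kHz, 17.4 kHz, 22.6 kHz

fs/2 = 27.1 kHz.
145.2 kHz mod fs = 36.8 kHz.
36.8 kHz > fs/2 = 27.1 kHz, folds to fs − 36.8 kHz = 17.4 kHz.
204.1 kHz mod fs = 41.5 kHz.
41.5 kHz > fs/2 = 27.1 kHz, folds to fs − 41.5 kHz = 12.7 kHz.
31.6 kHz > fs/2 = 27.1 kHz, folds to fs − 31.6 kHz = 22.6 kHz.
Distinct values: {12.7 kHz, 17.4 kHz, 22.6 kHz}.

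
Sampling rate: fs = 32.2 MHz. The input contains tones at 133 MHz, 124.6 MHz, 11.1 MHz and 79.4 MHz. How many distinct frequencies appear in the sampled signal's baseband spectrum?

fs/2 = 16.1 MHz.
133 MHz mod fs = 4.2 MHz.
4.2 MHz ≤ fs/2 = 16.1 MHz, appears at 4.2 MHz.
124.6 MHz mod fs = 28 MHz.
28 MHz > fs/2 = 16.1 MHz, folds to fs − 28 MHz = 4.2 MHz.
11.1 MHz ≤ fs/2 = 16.1 MHz, passes unchanged.
79.4 MHz mod fs = 15 MHz.
15 MHz ≤ fs/2 = 16.1 MHz, appears at 15 MHz.
Distinct values: {4.2 MHz, 11.1 MHz, 15 MHz} → 3.

3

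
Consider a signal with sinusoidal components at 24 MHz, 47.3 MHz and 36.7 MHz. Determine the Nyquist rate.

94.6 MHz

Highest-frequency component: 47.3 MHz.
Nyquist rate = 2 × 47.3 MHz = 94.6 MHz.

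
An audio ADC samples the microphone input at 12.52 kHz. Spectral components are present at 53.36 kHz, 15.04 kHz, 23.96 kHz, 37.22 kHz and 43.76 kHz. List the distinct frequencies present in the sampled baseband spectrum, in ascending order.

0.34 kHz, 1.08 kHz, 2.52 kHz, 3.28 kHz, 6.2 kHz

fs/2 = 6.26 kHz.
53.36 kHz mod fs = 3.28 kHz.
3.28 kHz ≤ fs/2 = 6.26 kHz, appears at 3.28 kHz.
15.04 kHz mod fs = 2.52 kHz.
2.52 kHz ≤ fs/2 = 6.26 kHz, appears at 2.52 kHz.
23.96 kHz mod fs = 11.44 kHz.
11.44 kHz > fs/2 = 6.26 kHz, folds to fs − 11.44 kHz = 1.08 kHz.
37.22 kHz mod fs = 12.18 kHz.
12.18 kHz > fs/2 = 6.26 kHz, folds to fs − 12.18 kHz = 0.34 kHz.
43.76 kHz mod fs = 6.2 kHz.
6.2 kHz ≤ fs/2 = 6.26 kHz, appears at 6.2 kHz.
Distinct values: {0.34 kHz, 1.08 kHz, 2.52 kHz, 3.28 kHz, 6.2 kHz}.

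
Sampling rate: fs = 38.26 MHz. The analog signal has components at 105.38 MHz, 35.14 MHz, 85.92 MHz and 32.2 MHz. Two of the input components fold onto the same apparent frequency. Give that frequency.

9.4 MHz

fs/2 = 19.13 MHz.
105.38 MHz mod fs = 28.86 MHz.
28.86 MHz > fs/2 = 19.13 MHz, folds to fs − 28.86 MHz = 9.4 MHz.
35.14 MHz > fs/2 = 19.13 MHz, folds to fs − 35.14 MHz = 3.12 MHz.
85.92 MHz mod fs = 9.4 MHz.
9.4 MHz ≤ fs/2 = 19.13 MHz, appears at 9.4 MHz.
32.2 MHz > fs/2 = 19.13 MHz, folds to fs − 32.2 MHz = 6.06 MHz.
85.92 MHz and 105.38 MHz both map to 9.4 MHz.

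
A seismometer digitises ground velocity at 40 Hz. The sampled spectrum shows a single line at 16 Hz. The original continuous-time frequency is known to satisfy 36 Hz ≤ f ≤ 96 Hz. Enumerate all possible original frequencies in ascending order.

56 Hz, 64 Hz, 96 Hz

Frequencies that alias to 16 Hz are k·fs ± 16 Hz for integer k ≥ 0.
k=0: 16 Hz.
k=1: 24 Hz, 56 Hz.
k=2: 64 Hz, 96 Hz.
k=3: 104 Hz, 136 Hz.
Within [36 Hz, 96 Hz]: 56 Hz, 64 Hz, 96 Hz.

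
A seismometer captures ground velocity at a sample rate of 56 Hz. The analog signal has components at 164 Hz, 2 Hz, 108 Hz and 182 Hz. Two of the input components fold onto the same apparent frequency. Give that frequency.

fs/2 = 28 Hz.
164 Hz mod fs = 52 Hz.
52 Hz > fs/2 = 28 Hz, folds to fs − 52 Hz = 4 Hz.
2 Hz ≤ fs/2 = 28 Hz, passes unchanged.
108 Hz mod fs = 52 Hz.
52 Hz > fs/2 = 28 Hz, folds to fs − 52 Hz = 4 Hz.
182 Hz mod fs = 14 Hz.
14 Hz ≤ fs/2 = 28 Hz, appears at 14 Hz.
108 Hz and 164 Hz both map to 4 Hz.

4 Hz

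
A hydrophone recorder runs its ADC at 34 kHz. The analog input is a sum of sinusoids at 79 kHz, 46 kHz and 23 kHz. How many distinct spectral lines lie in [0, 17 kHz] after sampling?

fs/2 = 17 kHz.
79 kHz mod fs = 11 kHz.
11 kHz ≤ fs/2 = 17 kHz, appears at 11 kHz.
46 kHz mod fs = 12 kHz.
12 kHz ≤ fs/2 = 17 kHz, appears at 12 kHz.
23 kHz > fs/2 = 17 kHz, folds to fs − 23 kHz = 11 kHz.
Distinct values: {11 kHz, 12 kHz} → 2.

2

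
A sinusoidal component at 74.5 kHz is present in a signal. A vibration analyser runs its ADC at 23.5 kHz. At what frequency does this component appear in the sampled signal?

4 kHz

74.5 kHz mod fs = 4 kHz.
4 kHz ≤ fs/2 = 11.75 kHz, appears at 4 kHz.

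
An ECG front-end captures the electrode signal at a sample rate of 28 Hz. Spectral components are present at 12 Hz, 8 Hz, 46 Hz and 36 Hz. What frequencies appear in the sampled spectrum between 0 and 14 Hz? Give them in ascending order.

fs/2 = 14 Hz.
12 Hz ≤ fs/2 = 14 Hz, passes unchanged.
8 Hz ≤ fs/2 = 14 Hz, passes unchanged.
46 Hz mod fs = 18 Hz.
18 Hz > fs/2 = 14 Hz, folds to fs − 18 Hz = 10 Hz.
36 Hz mod fs = 8 Hz.
8 Hz ≤ fs/2 = 14 Hz, appears at 8 Hz.
Distinct values: {8 Hz, 10 Hz, 12 Hz}.

8 Hz, 10 Hz, 12 Hz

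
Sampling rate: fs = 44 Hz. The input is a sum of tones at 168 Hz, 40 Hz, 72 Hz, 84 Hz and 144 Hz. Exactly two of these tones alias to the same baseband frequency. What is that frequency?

4 Hz

fs/2 = 22 Hz.
168 Hz mod fs = 36 Hz.
36 Hz > fs/2 = 22 Hz, folds to fs − 36 Hz = 8 Hz.
40 Hz > fs/2 = 22 Hz, folds to fs − 40 Hz = 4 Hz.
72 Hz mod fs = 28 Hz.
28 Hz > fs/2 = 22 Hz, folds to fs − 28 Hz = 16 Hz.
84 Hz mod fs = 40 Hz.
40 Hz > fs/2 = 22 Hz, folds to fs − 40 Hz = 4 Hz.
144 Hz mod fs = 12 Hz.
12 Hz ≤ fs/2 = 22 Hz, appears at 12 Hz.
40 Hz and 84 Hz both map to 4 Hz.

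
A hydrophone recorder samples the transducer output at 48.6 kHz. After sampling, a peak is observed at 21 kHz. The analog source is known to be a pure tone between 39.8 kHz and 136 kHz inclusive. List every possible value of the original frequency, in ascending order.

69.6 kHz, 76.2 kHz, 118.2 kHz, 124.8 kHz

Frequencies that alias to 21 kHz are k·fs ± 21 kHz for integer k ≥ 0.
k=0: 21 kHz.
k=1: 27.6 kHz, 69.6 kHz.
k=2: 76.2 kHz, 118.2 kHz.
k=3: 124.8 kHz, 166.8 kHz.
k=4: 173.4 kHz, 215.4 kHz.
Within [39.8 kHz, 136 kHz]: 69.6 kHz, 76.2 kHz, 118.2 kHz, 124.8 kHz.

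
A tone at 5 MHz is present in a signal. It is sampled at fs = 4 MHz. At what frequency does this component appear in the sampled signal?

5 MHz mod fs = 1 MHz.
1 MHz ≤ fs/2 = 2 MHz, appears at 1 MHz.

1 MHz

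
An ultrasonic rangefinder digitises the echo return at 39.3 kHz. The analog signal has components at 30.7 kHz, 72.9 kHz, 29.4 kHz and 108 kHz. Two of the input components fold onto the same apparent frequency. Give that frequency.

fs/2 = 19.65 kHz.
30.7 kHz > fs/2 = 19.65 kHz, folds to fs − 30.7 kHz = 8.6 kHz.
72.9 kHz mod fs = 33.6 kHz.
33.6 kHz > fs/2 = 19.65 kHz, folds to fs − 33.6 kHz = 5.7 kHz.
29.4 kHz > fs/2 = 19.65 kHz, folds to fs − 29.4 kHz = 9.9 kHz.
108 kHz mod fs = 29.4 kHz.
29.4 kHz > fs/2 = 19.65 kHz, folds to fs − 29.4 kHz = 9.9 kHz.
29.4 kHz and 108 kHz both map to 9.9 kHz.

9.9 kHz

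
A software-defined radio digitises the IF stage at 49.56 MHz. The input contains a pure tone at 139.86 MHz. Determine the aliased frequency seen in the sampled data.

8.82 MHz

139.86 MHz mod fs = 40.74 MHz.
40.74 MHz > fs/2 = 24.78 MHz, folds to fs − 40.74 MHz = 8.82 MHz.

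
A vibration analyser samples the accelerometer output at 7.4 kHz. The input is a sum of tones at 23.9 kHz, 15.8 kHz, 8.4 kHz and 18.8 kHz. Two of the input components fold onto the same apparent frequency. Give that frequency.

fs/2 = 3.7 kHz.
23.9 kHz mod fs = 1.7 kHz.
1.7 kHz ≤ fs/2 = 3.7 kHz, appears at 1.7 kHz.
15.8 kHz mod fs = 1 kHz.
1 kHz ≤ fs/2 = 3.7 kHz, appears at 1 kHz.
8.4 kHz mod fs = 1 kHz.
1 kHz ≤ fs/2 = 3.7 kHz, appears at 1 kHz.
18.8 kHz mod fs = 4 kHz.
4 kHz > fs/2 = 3.7 kHz, folds to fs − 4 kHz = 3.4 kHz.
8.4 kHz and 15.8 kHz both map to 1 kHz.

1 kHz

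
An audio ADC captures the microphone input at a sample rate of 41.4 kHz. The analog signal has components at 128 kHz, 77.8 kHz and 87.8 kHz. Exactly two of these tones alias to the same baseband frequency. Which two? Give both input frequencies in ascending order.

fs/2 = 20.7 kHz.
128 kHz mod fs = 3.8 kHz.
3.8 kHz ≤ fs/2 = 20.7 kHz, appears at 3.8 kHz.
77.8 kHz mod fs = 36.4 kHz.
36.4 kHz > fs/2 = 20.7 kHz, folds to fs − 36.4 kHz = 5 kHz.
87.8 kHz mod fs = 5 kHz.
5 kHz ≤ fs/2 = 20.7 kHz, appears at 5 kHz.
77.8 kHz and 87.8 kHz both map to 5 kHz.

77.8 kHz, 87.8 kHz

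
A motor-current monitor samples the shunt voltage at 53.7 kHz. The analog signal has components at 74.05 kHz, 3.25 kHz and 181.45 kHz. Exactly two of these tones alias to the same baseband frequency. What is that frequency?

fs/2 = 26.85 kHz.
74.05 kHz mod fs = 20.35 kHz.
20.35 kHz ≤ fs/2 = 26.85 kHz, appears at 20.35 kHz.
3.25 kHz ≤ fs/2 = 26.85 kHz, passes unchanged.
181.45 kHz mod fs = 20.35 kHz.
20.35 kHz ≤ fs/2 = 26.85 kHz, appears at 20.35 kHz.
74.05 kHz and 181.45 kHz both map to 20.35 kHz.

20.35 kHz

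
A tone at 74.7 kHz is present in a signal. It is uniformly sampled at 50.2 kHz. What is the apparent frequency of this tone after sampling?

74.7 kHz mod fs = 24.5 kHz.
24.5 kHz ≤ fs/2 = 25.1 kHz, appears at 24.5 kHz.

24.5 kHz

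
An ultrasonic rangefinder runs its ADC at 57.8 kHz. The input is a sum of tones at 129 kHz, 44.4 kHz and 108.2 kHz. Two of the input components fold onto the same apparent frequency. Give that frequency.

13.4 kHz

fs/2 = 28.9 kHz.
129 kHz mod fs = 13.4 kHz.
13.4 kHz ≤ fs/2 = 28.9 kHz, appears at 13.4 kHz.
44.4 kHz > fs/2 = 28.9 kHz, folds to fs − 44.4 kHz = 13.4 kHz.
108.2 kHz mod fs = 50.4 kHz.
50.4 kHz > fs/2 = 28.9 kHz, folds to fs − 50.4 kHz = 7.4 kHz.
44.4 kHz and 129 kHz both map to 13.4 kHz.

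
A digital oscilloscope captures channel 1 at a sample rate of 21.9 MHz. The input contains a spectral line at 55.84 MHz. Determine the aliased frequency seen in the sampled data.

55.84 MHz mod fs = 12.04 MHz.
12.04 MHz > fs/2 = 10.95 MHz, folds to fs − 12.04 MHz = 9.86 MHz.

9.86 MHz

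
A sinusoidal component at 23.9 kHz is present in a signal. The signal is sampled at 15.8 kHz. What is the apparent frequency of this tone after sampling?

7.7 kHz

23.9 kHz mod fs = 8.1 kHz.
8.1 kHz > fs/2 = 7.9 kHz, folds to fs − 8.1 kHz = 7.7 kHz.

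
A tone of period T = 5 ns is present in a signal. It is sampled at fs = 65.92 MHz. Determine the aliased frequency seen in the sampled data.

2.24 MHz

T = 5 ns → f = 1/T = 200 MHz.
200 MHz mod fs = 2.24 MHz.
2.24 MHz ≤ fs/2 = 32.96 MHz, appears at 2.24 MHz.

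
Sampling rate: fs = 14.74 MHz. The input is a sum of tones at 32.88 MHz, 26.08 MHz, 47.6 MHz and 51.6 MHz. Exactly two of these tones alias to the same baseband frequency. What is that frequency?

3.4 MHz

fs/2 = 7.37 MHz.
32.88 MHz mod fs = 3.4 MHz.
3.4 MHz ≤ fs/2 = 7.37 MHz, appears at 3.4 MHz.
26.08 MHz mod fs = 11.34 MHz.
11.34 MHz > fs/2 = 7.37 MHz, folds to fs − 11.34 MHz = 3.4 MHz.
47.6 MHz mod fs = 3.38 MHz.
3.38 MHz ≤ fs/2 = 7.37 MHz, appears at 3.38 MHz.
51.6 MHz mod fs = 7.38 MHz.
7.38 MHz > fs/2 = 7.37 MHz, folds to fs − 7.38 MHz = 7.36 MHz.
26.08 MHz and 32.88 MHz both map to 3.4 MHz.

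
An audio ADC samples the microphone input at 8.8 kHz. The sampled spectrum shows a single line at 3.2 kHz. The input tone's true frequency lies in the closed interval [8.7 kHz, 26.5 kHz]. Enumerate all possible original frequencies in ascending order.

Frequencies that alias to 3.2 kHz are k·fs ± 3.2 kHz for integer k ≥ 0.
k=0: 3.2 kHz.
k=1: 5.6 kHz, 12 kHz.
k=2: 14.4 kHz, 20.8 kHz.
k=3: 23.2 kHz, 29.6 kHz.
k=4: 32 kHz, 38.4 kHz.
Within [8.7 kHz, 26.5 kHz]: 12 kHz, 14.4 kHz, 20.8 kHz, 23.2 kHz.

12 kHz, 14.4 kHz, 20.8 kHz, 23.2 kHz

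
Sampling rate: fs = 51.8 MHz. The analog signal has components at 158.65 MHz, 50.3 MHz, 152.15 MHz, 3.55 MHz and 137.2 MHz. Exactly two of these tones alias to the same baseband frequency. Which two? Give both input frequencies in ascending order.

fs/2 = 25.9 MHz.
158.65 MHz mod fs = 3.25 MHz.
3.25 MHz ≤ fs/2 = 25.9 MHz, appears at 3.25 MHz.
50.3 MHz > fs/2 = 25.9 MHz, folds to fs − 50.3 MHz = 1.5 MHz.
152.15 MHz mod fs = 48.55 MHz.
48.55 MHz > fs/2 = 25.9 MHz, folds to fs − 48.55 MHz = 3.25 MHz.
3.55 MHz ≤ fs/2 = 25.9 MHz, passes unchanged.
137.2 MHz mod fs = 33.6 MHz.
33.6 MHz > fs/2 = 25.9 MHz, folds to fs − 33.6 MHz = 18.2 MHz.
152.15 MHz and 158.65 MHz both map to 3.25 MHz.

152.15 MHz, 158.65 MHz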